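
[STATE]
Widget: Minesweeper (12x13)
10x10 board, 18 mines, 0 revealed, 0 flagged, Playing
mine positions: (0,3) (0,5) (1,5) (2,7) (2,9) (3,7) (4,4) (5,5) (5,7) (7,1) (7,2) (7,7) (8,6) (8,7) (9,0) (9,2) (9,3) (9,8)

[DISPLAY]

■■■■■■■■■■  
■■■■■■■■■■  
■■■■■■■■■■  
■■■■■■■■■■  
■■■■■■■■■■  
■■■■■■■■■■  
■■■■■■■■■■  
■■■■■■■■■■  
■■■■■■■■■■  
■■■■■■■■■■  
            
            
            


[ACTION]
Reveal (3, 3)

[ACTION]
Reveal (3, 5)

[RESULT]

■■■■■■■■■■  
■■■■■■■■■■  
■■■■■■■■■■  
■■■1■1■■■■  
■■■■■■■■■■  
■■■■■■■■■■  
■■■■■■■■■■  
■■■■■■■■■■  
■■■■■■■■■■  
■■■■■■■■■■  
            
            
            


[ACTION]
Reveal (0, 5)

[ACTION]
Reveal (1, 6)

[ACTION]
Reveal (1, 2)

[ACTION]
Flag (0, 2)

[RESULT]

■■■✹■✹■■■■  
■■■■■✹■■■■  
■■■■■■■✹■✹  
■■■1■1■✹■■  
■■■■✹■■■■■  
■■■■■✹■✹■■  
■■■■■■■■■■  
■✹✹■■■■✹■■  
■■■■■■✹✹■■  
✹■✹✹■■■■✹■  
            
            
            


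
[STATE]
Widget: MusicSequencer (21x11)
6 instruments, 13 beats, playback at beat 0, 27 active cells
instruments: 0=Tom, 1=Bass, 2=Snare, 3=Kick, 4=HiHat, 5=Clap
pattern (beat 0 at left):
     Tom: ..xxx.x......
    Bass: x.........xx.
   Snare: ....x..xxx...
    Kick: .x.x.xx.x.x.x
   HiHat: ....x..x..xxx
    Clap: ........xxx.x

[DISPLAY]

      ▼123456789012  
   Tom··███·█······  
  Bass█·········██·  
 Snare····█··███···  
  Kick·█·█·██·█·█·█  
 HiHat····█··█··███  
  Clap········███·█  
                     
                     
                     
                     


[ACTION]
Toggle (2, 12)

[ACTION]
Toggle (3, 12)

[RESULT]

      ▼123456789012  
   Tom··███·█······  
  Bass█·········██·  
 Snare····█··███··█  
  Kick·█·█·██·█·█··  
 HiHat····█··█··███  
  Clap········███·█  
                     
                     
                     
                     


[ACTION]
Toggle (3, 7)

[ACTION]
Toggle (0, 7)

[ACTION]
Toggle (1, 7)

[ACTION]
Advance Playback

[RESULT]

      0▼23456789012  
   Tom··███·██·····  
  Bass█······█··██·  
 Snare····█··███··█  
  Kick·█·█·████·█··  
 HiHat····█··█··███  
  Clap········███·█  
                     
                     
                     
                     


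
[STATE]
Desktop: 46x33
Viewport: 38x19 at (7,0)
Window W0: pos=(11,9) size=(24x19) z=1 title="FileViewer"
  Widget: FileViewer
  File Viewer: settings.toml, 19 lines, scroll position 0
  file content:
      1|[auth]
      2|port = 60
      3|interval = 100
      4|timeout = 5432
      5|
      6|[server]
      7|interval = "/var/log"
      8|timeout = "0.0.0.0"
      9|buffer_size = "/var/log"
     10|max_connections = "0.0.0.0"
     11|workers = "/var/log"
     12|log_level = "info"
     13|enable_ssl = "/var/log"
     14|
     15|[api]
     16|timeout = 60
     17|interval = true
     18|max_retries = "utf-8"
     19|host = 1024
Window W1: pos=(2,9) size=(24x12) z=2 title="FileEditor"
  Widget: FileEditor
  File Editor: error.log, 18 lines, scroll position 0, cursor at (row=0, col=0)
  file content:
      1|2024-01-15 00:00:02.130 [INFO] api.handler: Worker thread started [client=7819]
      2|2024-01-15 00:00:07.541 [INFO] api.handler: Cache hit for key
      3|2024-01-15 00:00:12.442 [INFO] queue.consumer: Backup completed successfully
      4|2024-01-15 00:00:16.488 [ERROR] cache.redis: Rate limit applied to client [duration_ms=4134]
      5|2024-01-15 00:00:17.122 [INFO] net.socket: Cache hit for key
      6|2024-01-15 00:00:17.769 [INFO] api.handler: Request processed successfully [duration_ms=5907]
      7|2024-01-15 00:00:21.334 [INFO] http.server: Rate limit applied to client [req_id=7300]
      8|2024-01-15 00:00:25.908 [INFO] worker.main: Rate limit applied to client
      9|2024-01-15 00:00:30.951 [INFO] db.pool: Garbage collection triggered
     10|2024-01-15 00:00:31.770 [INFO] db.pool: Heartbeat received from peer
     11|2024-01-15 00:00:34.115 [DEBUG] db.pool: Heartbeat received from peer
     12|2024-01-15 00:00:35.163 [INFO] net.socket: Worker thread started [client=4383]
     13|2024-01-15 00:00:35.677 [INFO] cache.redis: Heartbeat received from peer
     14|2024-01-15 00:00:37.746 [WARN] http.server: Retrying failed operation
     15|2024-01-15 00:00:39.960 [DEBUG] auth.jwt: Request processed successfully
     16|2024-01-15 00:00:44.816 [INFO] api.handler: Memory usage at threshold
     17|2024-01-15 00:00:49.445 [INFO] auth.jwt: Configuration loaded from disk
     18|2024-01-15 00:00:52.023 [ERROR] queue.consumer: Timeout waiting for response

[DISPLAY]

                                      
                                      
                                      
                                      
                                      
                                      
                                      
                                      
                                      
━━━━━━━━━━━━━━━━━━┓━━━━━━━━┓          
eEditor           ┃        ┃          
──────────────────┨────────┨          
-01-15 00:00:02.1▲┃       ▲┃          
-01-15 00:00:07.5█┃       █┃          
-01-15 00:00:12.4░┃       ░┃          
-01-15 00:00:16.4░┃       ░┃          
-01-15 00:00:17.1░┃       ░┃          
-01-15 00:00:17.7░┃       ░┃          
-01-15 00:00:21.3░┃ar/log"░┃          


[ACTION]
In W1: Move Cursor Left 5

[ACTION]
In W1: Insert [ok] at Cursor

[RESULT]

                                      
                                      
                                      
                                      
                                      
                                      
                                      
                                      
                                      
━━━━━━━━━━━━━━━━━━┓━━━━━━━━┓          
eEditor           ┃        ┃          
──────────────────┨────────┨          
24-01-15 00:00:02▲┃       ▲┃          
-01-15 00:00:07.5█┃       █┃          
-01-15 00:00:12.4░┃       ░┃          
-01-15 00:00:16.4░┃       ░┃          
-01-15 00:00:17.1░┃       ░┃          
-01-15 00:00:17.7░┃       ░┃          
-01-15 00:00:21.3░┃ar/log"░┃          


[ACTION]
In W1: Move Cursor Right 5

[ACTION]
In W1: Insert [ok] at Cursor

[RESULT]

                                      
                                      
                                      
                                      
                                      
                                      
                                      
                                      
                                      
━━━━━━━━━━━━━━━━━━┓━━━━━━━━┓          
eEditor           ┃        ┃          
──────────────────┨────────┨          
24-ok█1-15 00:00:▲┃       ▲┃          
-01-15 00:00:07.5█┃       █┃          
-01-15 00:00:12.4░┃       ░┃          
-01-15 00:00:16.4░┃       ░┃          
-01-15 00:00:17.1░┃       ░┃          
-01-15 00:00:17.7░┃       ░┃          
-01-15 00:00:21.3░┃ar/log"░┃          


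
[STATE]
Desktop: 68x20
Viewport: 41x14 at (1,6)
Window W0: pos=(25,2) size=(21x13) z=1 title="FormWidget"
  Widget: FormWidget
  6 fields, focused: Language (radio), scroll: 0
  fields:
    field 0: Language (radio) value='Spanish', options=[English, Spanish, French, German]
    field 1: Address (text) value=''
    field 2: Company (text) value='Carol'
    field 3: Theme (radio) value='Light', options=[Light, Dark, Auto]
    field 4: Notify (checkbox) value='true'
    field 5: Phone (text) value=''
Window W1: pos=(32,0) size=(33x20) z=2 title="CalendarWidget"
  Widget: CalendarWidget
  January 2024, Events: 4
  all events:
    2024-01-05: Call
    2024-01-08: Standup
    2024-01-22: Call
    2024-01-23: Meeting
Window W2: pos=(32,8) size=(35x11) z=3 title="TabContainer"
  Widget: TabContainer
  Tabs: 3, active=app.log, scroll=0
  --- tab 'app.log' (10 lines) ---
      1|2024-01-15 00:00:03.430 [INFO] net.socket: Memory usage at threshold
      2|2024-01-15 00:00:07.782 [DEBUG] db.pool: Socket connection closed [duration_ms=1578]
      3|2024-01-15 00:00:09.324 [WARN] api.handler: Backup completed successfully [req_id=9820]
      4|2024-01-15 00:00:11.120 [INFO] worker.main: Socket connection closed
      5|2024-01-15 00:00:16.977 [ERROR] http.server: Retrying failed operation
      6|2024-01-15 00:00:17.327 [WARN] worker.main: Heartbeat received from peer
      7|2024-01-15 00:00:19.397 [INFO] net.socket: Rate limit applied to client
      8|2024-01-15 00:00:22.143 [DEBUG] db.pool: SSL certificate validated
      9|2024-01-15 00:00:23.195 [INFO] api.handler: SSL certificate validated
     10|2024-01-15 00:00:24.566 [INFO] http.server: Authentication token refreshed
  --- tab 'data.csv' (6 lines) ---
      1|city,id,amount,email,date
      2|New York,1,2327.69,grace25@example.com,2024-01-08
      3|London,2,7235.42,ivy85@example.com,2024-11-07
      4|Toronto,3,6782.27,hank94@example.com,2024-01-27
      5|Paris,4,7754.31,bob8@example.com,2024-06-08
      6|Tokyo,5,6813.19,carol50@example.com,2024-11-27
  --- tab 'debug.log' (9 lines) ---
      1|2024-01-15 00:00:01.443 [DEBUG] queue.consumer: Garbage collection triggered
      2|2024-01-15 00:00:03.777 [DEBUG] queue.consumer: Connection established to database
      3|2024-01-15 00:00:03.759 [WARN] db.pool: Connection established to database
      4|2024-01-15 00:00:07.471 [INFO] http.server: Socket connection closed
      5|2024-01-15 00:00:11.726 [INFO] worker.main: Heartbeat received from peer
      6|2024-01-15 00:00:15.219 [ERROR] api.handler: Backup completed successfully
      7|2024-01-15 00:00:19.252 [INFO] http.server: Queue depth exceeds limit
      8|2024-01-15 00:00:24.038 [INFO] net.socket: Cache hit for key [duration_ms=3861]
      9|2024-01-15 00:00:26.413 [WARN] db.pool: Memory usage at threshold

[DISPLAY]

                        ┃  Addr┃ 8*  9 10
                        ┃  Comp┃15 16 17 
                        ┃  Them┏━━━━━━━━━
                        ┃  Noti┃ TabConta
                        ┃  Phon┠─────────
                        ┃      ┃[app.log]
                        ┃      ┃─────────
                        ┃      ┃2024-01-1
                        ┗━━━━━━┃2024-01-1
                               ┃2024-01-1
                               ┃2024-01-1
                               ┃2024-01-1
                               ┗━━━━━━━━━
                               ┗━━━━━━━━━


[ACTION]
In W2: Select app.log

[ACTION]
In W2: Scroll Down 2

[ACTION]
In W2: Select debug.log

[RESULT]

                        ┃  Addr┃ 8*  9 10
                        ┃  Comp┃15 16 17 
                        ┃  Them┏━━━━━━━━━
                        ┃  Noti┃ TabConta
                        ┃  Phon┠─────────
                        ┃      ┃ app.log 
                        ┃      ┃─────────
                        ┃      ┃2024-01-1
                        ┗━━━━━━┃2024-01-1
                               ┃2024-01-1
                               ┃2024-01-1
                               ┃2024-01-1
                               ┗━━━━━━━━━
                               ┗━━━━━━━━━


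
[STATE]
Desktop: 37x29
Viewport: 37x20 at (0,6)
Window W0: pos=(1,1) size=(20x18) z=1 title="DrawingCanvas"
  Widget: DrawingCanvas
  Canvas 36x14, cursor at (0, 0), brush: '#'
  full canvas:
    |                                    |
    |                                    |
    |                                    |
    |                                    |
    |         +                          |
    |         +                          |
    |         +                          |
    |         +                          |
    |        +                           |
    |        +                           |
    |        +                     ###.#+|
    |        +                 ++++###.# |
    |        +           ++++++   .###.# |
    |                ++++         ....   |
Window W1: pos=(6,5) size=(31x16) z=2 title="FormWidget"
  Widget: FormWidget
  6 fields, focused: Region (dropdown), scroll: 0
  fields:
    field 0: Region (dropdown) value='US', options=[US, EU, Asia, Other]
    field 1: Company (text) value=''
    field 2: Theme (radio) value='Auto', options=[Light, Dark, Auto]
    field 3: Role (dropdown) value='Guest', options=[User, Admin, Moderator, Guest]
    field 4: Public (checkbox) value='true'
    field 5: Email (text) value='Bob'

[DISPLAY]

 ┃    ┃ FormWidget                  ┃
 ┃    ┠─────────────────────────────┨
 ┃    ┃> Region:     [US          ▼]┃
 ┃    ┃  Company:    [             ]┃
 ┃    ┃  Theme:      ( ) Light  ( ) ┃
 ┃    ┃  Role:       [Guest       ▼]┃
 ┃    ┃  Public:     [x]            ┃
 ┃    ┃  Email:      [Bob          ]┃
 ┃    ┃                             ┃
 ┃    ┃                             ┃
 ┃    ┃                             ┃
 ┃    ┃                             ┃
 ┗━━━━┃                             ┃
      ┃                             ┃
      ┗━━━━━━━━━━━━━━━━━━━━━━━━━━━━━┛
                                     
                                     
                                     
                                     
                                     


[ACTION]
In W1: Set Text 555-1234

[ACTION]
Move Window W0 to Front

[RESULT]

 ┃                  ┃               ┃
 ┃                  ┃───────────────┨
 ┃         +        ┃[US          ▼]┃
 ┃         +        ┃[             ]┃
 ┃         +        ┃( ) Light  ( ) ┃
 ┃         +        ┃[Guest       ▼]┃
 ┃        +         ┃[x]            ┃
 ┃        +         ┃[Bob          ]┃
 ┃        +         ┃               ┃
 ┃        +         ┃               ┃
 ┃        +         ┃               ┃
 ┃                ++┃               ┃
 ┗━━━━━━━━━━━━━━━━━━┛               ┃
      ┃                             ┃
      ┗━━━━━━━━━━━━━━━━━━━━━━━━━━━━━┛
                                     
                                     
                                     
                                     
                                     


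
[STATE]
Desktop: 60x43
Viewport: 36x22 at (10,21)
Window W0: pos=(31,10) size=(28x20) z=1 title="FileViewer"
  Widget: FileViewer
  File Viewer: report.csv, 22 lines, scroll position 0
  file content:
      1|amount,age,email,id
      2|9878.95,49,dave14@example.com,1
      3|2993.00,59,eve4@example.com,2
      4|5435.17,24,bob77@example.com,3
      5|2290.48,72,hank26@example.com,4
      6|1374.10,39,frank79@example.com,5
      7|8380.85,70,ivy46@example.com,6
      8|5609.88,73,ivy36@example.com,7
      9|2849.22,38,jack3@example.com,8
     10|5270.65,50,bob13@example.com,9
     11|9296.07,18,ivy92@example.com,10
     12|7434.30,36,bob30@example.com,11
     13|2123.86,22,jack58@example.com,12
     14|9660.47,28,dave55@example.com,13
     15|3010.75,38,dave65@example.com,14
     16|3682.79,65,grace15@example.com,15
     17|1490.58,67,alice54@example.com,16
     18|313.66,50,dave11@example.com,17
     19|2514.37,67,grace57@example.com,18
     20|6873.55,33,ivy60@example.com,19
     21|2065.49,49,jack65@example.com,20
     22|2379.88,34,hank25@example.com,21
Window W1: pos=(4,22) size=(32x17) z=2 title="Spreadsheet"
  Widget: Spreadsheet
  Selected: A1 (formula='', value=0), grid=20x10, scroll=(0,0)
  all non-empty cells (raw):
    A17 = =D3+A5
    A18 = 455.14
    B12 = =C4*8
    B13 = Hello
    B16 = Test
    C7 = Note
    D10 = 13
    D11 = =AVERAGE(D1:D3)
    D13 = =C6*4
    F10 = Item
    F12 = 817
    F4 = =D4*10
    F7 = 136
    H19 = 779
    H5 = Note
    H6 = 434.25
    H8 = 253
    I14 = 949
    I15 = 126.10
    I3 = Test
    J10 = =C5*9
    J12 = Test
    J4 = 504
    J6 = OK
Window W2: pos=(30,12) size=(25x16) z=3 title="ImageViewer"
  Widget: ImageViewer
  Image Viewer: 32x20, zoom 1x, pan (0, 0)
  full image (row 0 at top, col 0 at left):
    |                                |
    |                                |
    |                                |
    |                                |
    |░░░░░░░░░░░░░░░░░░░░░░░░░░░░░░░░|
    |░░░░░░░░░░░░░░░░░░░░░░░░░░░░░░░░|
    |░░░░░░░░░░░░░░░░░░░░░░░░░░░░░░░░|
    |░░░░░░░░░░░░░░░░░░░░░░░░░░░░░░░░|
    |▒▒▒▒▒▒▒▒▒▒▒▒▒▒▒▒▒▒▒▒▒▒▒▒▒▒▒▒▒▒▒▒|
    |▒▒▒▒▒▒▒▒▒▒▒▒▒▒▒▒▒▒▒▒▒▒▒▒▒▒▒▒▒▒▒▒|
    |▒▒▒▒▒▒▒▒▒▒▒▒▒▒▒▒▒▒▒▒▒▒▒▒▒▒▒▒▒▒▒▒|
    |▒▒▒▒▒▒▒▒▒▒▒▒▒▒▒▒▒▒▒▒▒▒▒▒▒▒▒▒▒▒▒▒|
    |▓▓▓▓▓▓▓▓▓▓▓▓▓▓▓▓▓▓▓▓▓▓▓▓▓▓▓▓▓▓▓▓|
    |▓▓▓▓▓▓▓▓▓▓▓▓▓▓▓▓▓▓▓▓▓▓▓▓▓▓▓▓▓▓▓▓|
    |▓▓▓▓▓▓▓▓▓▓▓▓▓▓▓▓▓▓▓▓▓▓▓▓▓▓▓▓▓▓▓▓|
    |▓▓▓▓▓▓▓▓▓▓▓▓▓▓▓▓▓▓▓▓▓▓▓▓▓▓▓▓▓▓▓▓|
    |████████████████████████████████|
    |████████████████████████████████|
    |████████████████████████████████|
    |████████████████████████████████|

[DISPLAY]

                    ┃░░░░░░░░░░░░░░░
━━━━━━━━━━━━━━━━━━━━┃░░░░░░░░░░░░░░░
adsheet             ┃▒▒▒▒▒▒▒▒▒▒▒▒▒▒▒
────────────────────┃▒▒▒▒▒▒▒▒▒▒▒▒▒▒▒
                    ┃▒▒▒▒▒▒▒▒▒▒▒▒▒▒▒
  A       B       C ┃▒▒▒▒▒▒▒▒▒▒▒▒▒▒▒
--------------------┗━━━━━━━━━━━━━━━
    [0]       0       0  ┃.79,65,gra
      0       0       0  ┃━━━━━━━━━━
      0       0       0  ┃          
      0       0       0  ┃          
      0       0       0  ┃          
      0       0       0  ┃          
      0       0Note      ┃          
      0       0       0  ┃          
      0       0       0  ┃          
      0       0       0  ┃          
━━━━━━━━━━━━━━━━━━━━━━━━━┛          
                                    
                                    
                                    
                                    


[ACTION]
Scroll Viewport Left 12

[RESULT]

                              ┃░░░░░
    ┏━━━━━━━━━━━━━━━━━━━━━━━━━┃░░░░░
    ┃ Spreadsheet             ┃▒▒▒▒▒
    ┠─────────────────────────┃▒▒▒▒▒
    ┃A1:                      ┃▒▒▒▒▒
    ┃       A       B       C ┃▒▒▒▒▒
    ┃-------------------------┗━━━━━
    ┃  1      [0]       0       0  ┃
    ┃  2        0       0       0  ┃
    ┃  3        0       0       0  ┃
    ┃  4        0       0       0  ┃
    ┃  5        0       0       0  ┃
    ┃  6        0       0       0  ┃
    ┃  7        0       0Note      ┃
    ┃  8        0       0       0  ┃
    ┃  9        0       0       0  ┃
    ┃ 10        0       0       0  ┃
    ┗━━━━━━━━━━━━━━━━━━━━━━━━━━━━━━┛
                                    
                                    
                                    
                                    


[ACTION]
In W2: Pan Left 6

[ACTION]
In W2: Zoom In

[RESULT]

                              ┃     
    ┏━━━━━━━━━━━━━━━━━━━━━━━━━┃     
    ┃ Spreadsheet             ┃░░░░░
    ┠─────────────────────────┃░░░░░
    ┃A1:                      ┃░░░░░
    ┃       A       B       C ┃░░░░░
    ┃-------------------------┗━━━━━
    ┃  1      [0]       0       0  ┃
    ┃  2        0       0       0  ┃
    ┃  3        0       0       0  ┃
    ┃  4        0       0       0  ┃
    ┃  5        0       0       0  ┃
    ┃  6        0       0       0  ┃
    ┃  7        0       0Note      ┃
    ┃  8        0       0       0  ┃
    ┃  9        0       0       0  ┃
    ┃ 10        0       0       0  ┃
    ┗━━━━━━━━━━━━━━━━━━━━━━━━━━━━━━┛
                                    
                                    
                                    
                                    


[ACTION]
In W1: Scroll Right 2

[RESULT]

                              ┃     
    ┏━━━━━━━━━━━━━━━━━━━━━━━━━┃     
    ┃ Spreadsheet             ┃░░░░░
    ┠─────────────────────────┃░░░░░
    ┃A1:                      ┃░░░░░
    ┃       C       D       E ┃░░░░░
    ┃-------------------------┗━━━━━
    ┃  1        0       0       0  ┃
    ┃  2        0       0       0  ┃
    ┃  3        0       0       0  ┃
    ┃  4        0       0       0  ┃
    ┃  5        0       0       0  ┃
    ┃  6        0       0       0  ┃
    ┃  7 Note           0       0  ┃
    ┃  8        0       0       0  ┃
    ┃  9        0       0       0  ┃
    ┃ 10        0      13       0It┃
    ┗━━━━━━━━━━━━━━━━━━━━━━━━━━━━━━┛
                                    
                                    
                                    
                                    


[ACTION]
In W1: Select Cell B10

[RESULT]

                              ┃     
    ┏━━━━━━━━━━━━━━━━━━━━━━━━━┃     
    ┃ Spreadsheet             ┃░░░░░
    ┠─────────────────────────┃░░░░░
    ┃B10:                     ┃░░░░░
    ┃       C       D       E ┃░░░░░
    ┃-------------------------┗━━━━━
    ┃  1        0       0       0  ┃
    ┃  2        0       0       0  ┃
    ┃  3        0       0       0  ┃
    ┃  4        0       0       0  ┃
    ┃  5        0       0       0  ┃
    ┃  6        0       0       0  ┃
    ┃  7 Note           0       0  ┃
    ┃  8        0       0       0  ┃
    ┃  9        0       0       0  ┃
    ┃ 10        0      13       0It┃
    ┗━━━━━━━━━━━━━━━━━━━━━━━━━━━━━━┛
                                    
                                    
                                    
                                    


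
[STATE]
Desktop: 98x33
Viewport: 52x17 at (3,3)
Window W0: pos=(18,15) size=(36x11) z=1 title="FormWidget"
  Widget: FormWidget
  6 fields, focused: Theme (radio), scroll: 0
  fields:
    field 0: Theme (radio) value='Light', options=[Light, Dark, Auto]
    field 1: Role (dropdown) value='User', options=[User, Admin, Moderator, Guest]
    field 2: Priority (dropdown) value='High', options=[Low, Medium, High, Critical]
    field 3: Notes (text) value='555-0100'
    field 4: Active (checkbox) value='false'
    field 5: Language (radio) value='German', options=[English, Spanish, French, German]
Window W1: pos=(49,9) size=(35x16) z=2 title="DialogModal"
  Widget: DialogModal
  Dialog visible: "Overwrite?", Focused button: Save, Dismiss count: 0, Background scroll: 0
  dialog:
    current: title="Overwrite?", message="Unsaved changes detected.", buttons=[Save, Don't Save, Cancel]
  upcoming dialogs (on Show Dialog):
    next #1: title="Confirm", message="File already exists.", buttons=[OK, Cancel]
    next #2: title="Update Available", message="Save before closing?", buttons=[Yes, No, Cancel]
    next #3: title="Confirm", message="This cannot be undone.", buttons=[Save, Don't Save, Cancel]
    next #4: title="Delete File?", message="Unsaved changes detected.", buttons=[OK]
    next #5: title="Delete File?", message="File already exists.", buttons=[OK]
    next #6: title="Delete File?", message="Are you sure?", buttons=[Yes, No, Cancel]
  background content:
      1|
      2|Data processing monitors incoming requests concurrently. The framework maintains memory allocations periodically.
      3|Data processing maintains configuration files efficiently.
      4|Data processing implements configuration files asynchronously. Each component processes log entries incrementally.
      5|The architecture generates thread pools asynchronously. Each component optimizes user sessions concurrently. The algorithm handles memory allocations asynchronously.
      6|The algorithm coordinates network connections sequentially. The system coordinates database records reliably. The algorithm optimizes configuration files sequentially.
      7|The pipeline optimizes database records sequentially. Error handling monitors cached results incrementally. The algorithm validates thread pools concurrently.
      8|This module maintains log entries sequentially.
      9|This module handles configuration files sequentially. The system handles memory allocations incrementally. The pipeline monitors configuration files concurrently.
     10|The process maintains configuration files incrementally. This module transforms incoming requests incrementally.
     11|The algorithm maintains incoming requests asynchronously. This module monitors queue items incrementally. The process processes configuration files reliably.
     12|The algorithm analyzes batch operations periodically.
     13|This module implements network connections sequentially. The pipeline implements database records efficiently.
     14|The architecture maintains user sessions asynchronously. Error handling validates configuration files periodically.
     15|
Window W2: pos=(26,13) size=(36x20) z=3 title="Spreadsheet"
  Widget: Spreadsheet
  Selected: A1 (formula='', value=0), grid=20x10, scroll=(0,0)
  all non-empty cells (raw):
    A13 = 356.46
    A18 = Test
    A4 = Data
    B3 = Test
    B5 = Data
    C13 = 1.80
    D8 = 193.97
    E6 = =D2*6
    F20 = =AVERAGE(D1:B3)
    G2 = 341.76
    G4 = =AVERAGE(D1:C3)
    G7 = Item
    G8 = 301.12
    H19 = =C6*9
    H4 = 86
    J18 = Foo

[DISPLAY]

                                                    
                                                    
                                                    
                                                    
                                                    
                                                    
                                              ┏━━━━━
                                              ┃ Dial
                                              ┠─────
                                              ┃     
                       ┏━━━━━━━━━━━━━━━━━━━━━━━━━━━━
                       ┃ Spreadsheet                
               ┏━━━━━━━┠────────────────────────────
               ┃ FormWi┃A1:                         
               ┠───────┃       A       B       C    
               ┃> Theme┃----------------------------
               ┃  Role:┃  1      [0]       0       0


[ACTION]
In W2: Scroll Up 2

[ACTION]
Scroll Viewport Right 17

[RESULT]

                                                    
                                                    
                                                    
                                                    
                                                    
                                                    
                             ┏━━━━━━━━━━━━━━━━━━━━━━
                             ┃ DialogModal          
                             ┠──────────────────────
                             ┃                      
      ┏━━━━━━━━━━━━━━━━━━━━━━━━━━━━━━━━━━┓ing monito
      ┃ Spreadsheet                      ┃ing mainta
━━━━━━┠──────────────────────────────────┨──────────
FormWi┃A1:                               ┃Overwrite?
──────┃       A       B       C       D  ┃changes de
 Theme┃----------------------------------┃on't Save 
 Role:┃  1      [0]       0       0      ┃──────────


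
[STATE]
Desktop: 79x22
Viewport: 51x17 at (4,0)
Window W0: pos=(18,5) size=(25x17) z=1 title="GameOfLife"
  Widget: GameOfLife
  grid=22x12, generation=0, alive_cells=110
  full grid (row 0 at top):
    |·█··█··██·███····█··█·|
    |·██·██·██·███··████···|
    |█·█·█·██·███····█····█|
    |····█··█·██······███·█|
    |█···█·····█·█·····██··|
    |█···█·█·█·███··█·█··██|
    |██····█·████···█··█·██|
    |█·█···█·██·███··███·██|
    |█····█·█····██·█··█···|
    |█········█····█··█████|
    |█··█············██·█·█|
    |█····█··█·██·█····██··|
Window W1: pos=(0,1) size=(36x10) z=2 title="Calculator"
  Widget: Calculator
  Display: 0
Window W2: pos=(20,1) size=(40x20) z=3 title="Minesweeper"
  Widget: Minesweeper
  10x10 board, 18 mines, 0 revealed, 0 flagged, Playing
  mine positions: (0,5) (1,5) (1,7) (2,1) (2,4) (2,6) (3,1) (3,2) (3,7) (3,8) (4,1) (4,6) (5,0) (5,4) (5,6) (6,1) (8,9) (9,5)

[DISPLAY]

                                                   
━━━━━━━━━━━━━━━━┏━━━━━━━━━━━━━━━━━━━━━━━━━━━━━━━━━━
lculator        ┃ Minesweeper                      
────────────────┠──────────────────────────────────
                ┃■■■■■■■■■■                        
─┬───┬───┬───┐  ┃■■■■■■■■■■                        
 │ 8 │ 9 │ ÷ │  ┃■■■■■■■■■■                        
─┼───┼───┼───┤  ┃■■■■■■■■■■                        
 │ 5 │ 6 │ × │  ┃■■■■■■■■■■                        
─┴───┴───┴───┘  ┃■■■■■■■■■■                        
━━━━━━━━━━━━━━━━┃■■■■■■■■■■                        
              ┃█┃■■■■■■■■■■                        
              ┃·┃■■■■■■■■■■                        
              ┃█┃■■■■■■■■■■                        
              ┃█┃                                  
              ┃█┃                                  
              ┃█┃                                  


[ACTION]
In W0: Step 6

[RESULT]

                                                   
━━━━━━━━━━━━━━━━┏━━━━━━━━━━━━━━━━━━━━━━━━━━━━━━━━━━
lculator        ┃ Minesweeper                      
────────────────┠──────────────────────────────────
                ┃■■■■■■■■■■                        
─┬───┬───┬───┐  ┃■■■■■■■■■■                        
 │ 8 │ 9 │ ÷ │  ┃■■■■■■■■■■                        
─┼───┼───┼───┤  ┃■■■■■■■■■■                        
 │ 5 │ 6 │ × │  ┃■■■■■■■■■■                        
─┴───┴───┴───┘  ┃■■■■■■■■■■                        
━━━━━━━━━━━━━━━━┃■■■■■■■■■■                        
              ┃·┃■■■■■■■■■■                        
              ┃·┃■■■■■■■■■■                        
              ┃·┃■■■■■■■■■■                        
              ┃·┃                                  
              ┃·┃                                  
              ┃·┃                                  


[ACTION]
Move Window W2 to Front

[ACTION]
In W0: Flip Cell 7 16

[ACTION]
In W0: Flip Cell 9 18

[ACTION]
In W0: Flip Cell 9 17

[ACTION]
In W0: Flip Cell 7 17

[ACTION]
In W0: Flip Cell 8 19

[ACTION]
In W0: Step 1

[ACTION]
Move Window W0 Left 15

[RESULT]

                                                   
━━━━━━━━━━━━━━━━┏━━━━━━━━━━━━━━━━━━━━━━━━━━━━━━━━━━
lculator        ┃ Minesweeper                      
────────────────┠──────────────────────────────────
                ┃■■■■■■■■■■                        
─┬───┬───┬───┐  ┃■■■■■■■■■■                        
 │ 8 │ 9 │ ÷ │  ┃■■■■■■■■■■                        
─┼───┼───┼───┤  ┃■■■■■■■■■■                        
 │ 5 │ 6 │ × │  ┃■■■■■■■■■■                        
─┴───┴───┴───┘  ┃■■■■■■■■■■                        
━━━━━━━━━━━━━━━━┃■■■■■■■■■■                        
···██·██·██·····┃■■■■■■■■■■                        
···█···██·······┃■■■■■■■■■■                        
····█·███····██·┃■■■■■■■■■■                        
··██·█·······██·┃                                  
··███·█··████·█·┃                                  
··██·····█···█··┃                                  


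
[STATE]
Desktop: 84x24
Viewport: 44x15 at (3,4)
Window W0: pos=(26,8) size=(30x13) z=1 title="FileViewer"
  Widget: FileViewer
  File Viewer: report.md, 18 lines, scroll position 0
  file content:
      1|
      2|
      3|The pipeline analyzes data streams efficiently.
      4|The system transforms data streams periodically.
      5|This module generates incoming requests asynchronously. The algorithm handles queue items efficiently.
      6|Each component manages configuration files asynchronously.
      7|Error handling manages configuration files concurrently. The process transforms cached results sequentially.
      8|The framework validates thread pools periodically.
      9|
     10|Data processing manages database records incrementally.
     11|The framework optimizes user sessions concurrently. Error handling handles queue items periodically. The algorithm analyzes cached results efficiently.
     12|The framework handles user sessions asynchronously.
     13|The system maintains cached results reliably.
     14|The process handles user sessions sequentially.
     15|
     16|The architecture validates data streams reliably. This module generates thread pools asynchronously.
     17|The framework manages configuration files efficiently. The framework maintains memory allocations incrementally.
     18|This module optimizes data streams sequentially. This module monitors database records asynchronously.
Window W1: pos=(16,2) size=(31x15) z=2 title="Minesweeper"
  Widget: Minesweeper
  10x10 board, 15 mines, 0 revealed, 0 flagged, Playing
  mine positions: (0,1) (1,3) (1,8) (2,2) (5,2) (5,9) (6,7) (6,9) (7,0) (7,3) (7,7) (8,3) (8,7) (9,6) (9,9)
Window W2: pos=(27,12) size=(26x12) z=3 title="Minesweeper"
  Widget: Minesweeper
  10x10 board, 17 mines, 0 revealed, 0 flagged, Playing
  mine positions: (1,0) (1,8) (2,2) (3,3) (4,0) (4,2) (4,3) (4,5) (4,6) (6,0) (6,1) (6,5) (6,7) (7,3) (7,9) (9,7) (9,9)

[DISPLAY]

             ┠─────────────────────────────┨
             ┃■■■■■■■■■■                   ┃
             ┃■■■■■■■■■■                   ┃
             ┃■■■■■■■■■■                   ┃
             ┃■■■■■■■■■■                   ┃
             ┃■■■■■■■■■■                   ┃
             ┃■■■■■■■■■■                   ┃
             ┃■■■■■■■■■■                   ┃
             ┃■■■■■■■■■■┏━━━━━━━━━━━━━━━━━━━
             ┃■■■■■■■■■■┃ Minesweeper       
             ┃■■■■■■■■■■┠───────────────────
             ┃          ┃■■■■■■■■■■         
             ┗━━━━━━━━━━┃■■■■■■■■■■         
                       ┃┃■■■■■■■■■■         
                       ┃┃■■■■■■■■■■         


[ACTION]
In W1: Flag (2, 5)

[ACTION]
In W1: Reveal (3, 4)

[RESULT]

             ┠─────────────────────────────┨
             ┃■■■■1  1■■                   ┃
             ┃■■■■1  1■■                   ┃
             ┃■■■21  111                   ┃
             ┃■■■1                         ┃
             ┃■■■1    11                   ┃
             ┃■■■1  113■                   ┃
             ┃■■■21 2■■■                   ┃
             ┃■■■■2 3■■■┏━━━━━━━━━━━━━━━━━━━
             ┃■■■■213■■■┃ Minesweeper       
             ┃■■■■■■■■■■┠───────────────────
             ┃          ┃■■■■■■■■■■         
             ┗━━━━━━━━━━┃■■■■■■■■■■         
                       ┃┃■■■■■■■■■■         
                       ┃┃■■■■■■■■■■         


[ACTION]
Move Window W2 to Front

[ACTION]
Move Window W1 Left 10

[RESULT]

   ┠─────────────────────────────┨          
   ┃■■■■1  1■■                   ┃          
   ┃■■■■1  1■■                   ┃          
   ┃■■■21  111                   ┃          
   ┃■■■1                         ┃━━━━━━━━━━
   ┃■■■1    11                   ┃r         
   ┃■■■1  113■                   ┃──────────
   ┃■■■21 2■■■                   ┃          
   ┃■■■■2 3■■■          ┏━━━━━━━━━━━━━━━━━━━
   ┃■■■■213■■■          ┃ Minesweeper       
   ┃■■■■■■■■■■          ┠───────────────────
   ┃                    ┃■■■■■■■■■■         
   ┗━━━━━━━━━━━━━━━━━━━━┃■■■■■■■■■■         
                       ┃┃■■■■■■■■■■         
                       ┃┃■■■■■■■■■■         
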